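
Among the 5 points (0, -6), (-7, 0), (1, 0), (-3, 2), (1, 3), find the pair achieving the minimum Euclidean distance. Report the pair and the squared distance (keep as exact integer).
Pair = ((1, 0), (1, 3)); squared distance = 9

Compute all C(5, 2) = 10 pairwise squared distances (x_i − x_j)² + (y_i − y_j)². The minimum is 9, attained by the pair ((1, 0), (1, 3)).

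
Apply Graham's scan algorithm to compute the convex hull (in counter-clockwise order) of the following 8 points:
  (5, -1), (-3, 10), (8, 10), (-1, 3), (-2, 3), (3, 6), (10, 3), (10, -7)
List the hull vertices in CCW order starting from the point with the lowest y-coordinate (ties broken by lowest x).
Hull (CCW) = [(10, -7), (10, 3), (8, 10), (-3, 10), (-2, 3)]

Graham scan procedure:
  1. Find the pivot p₀ = point with lowest y (tie → lowest x): (10, -7).
  2. Sort the remaining points by polar angle around p₀.
  3. Walk through sorted points, maintaining a stack; pop the top while the last three entries make a non-left turn (cross product ≤ 0).
  4. Final stack is the convex hull in CCW order: (10, -7), (10, 3), (8, 10), (-3, 10), (-2, 3).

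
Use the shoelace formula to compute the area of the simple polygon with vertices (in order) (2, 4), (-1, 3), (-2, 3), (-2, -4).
Area = 27/2

Shoelace formula: Area = (1/2) |Σ_i (x_i · y_{i+1} − x_{i+1} · y_i)| (indices mod n). Compute each cross term:
  (2)(3) − (-1)(4) = 10
  (-1)(3) − (-2)(3) = 3
  (-2)(-4) − (-2)(3) = 14
  (-2)(4) − (2)(-4) = 0
Sum = 27, so (signed) Area = 27/2 = 27/2, |Area| = 27/2.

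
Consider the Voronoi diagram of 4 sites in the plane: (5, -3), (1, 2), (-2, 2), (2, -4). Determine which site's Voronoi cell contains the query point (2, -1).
Nearest site = (2, -4)

The Voronoi cell of site s contains exactly those query points closer to s than to any other site. Compute squared distances from q = (2, -1) to each site:
  (2 − 2)² + (-4 − -1)² = 9
  (1 − 2)² + (2 − -1)² = 10
  (5 − 2)² + (-3 − -1)² = 13
  (-2 − 2)² + (2 − -1)² = 25
Minimum is attained by (2, -4), so q lies in its Voronoi cell.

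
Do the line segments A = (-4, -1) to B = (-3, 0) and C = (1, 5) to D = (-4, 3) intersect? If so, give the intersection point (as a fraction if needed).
No (intersection of containing lines falls outside at least one segment)

Parametrize and solve: t = 20/3, s = -1/3. At least one of these is outside [0, 1], so the segments do not intersect.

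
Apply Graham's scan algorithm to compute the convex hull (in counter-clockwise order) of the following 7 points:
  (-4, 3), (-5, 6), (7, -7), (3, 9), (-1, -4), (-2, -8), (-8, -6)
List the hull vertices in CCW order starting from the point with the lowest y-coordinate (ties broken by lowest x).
Hull (CCW) = [(-2, -8), (7, -7), (3, 9), (-5, 6), (-8, -6)]

Graham scan procedure:
  1. Find the pivot p₀ = point with lowest y (tie → lowest x): (-2, -8).
  2. Sort the remaining points by polar angle around p₀.
  3. Walk through sorted points, maintaining a stack; pop the top while the last three entries make a non-left turn (cross product ≤ 0).
  4. Final stack is the convex hull in CCW order: (-2, -8), (7, -7), (3, 9), (-5, 6), (-8, -6).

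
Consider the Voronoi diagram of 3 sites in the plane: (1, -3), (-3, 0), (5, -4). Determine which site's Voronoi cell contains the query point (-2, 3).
Nearest site = (-3, 0)

The Voronoi cell of site s contains exactly those query points closer to s than to any other site. Compute squared distances from q = (-2, 3) to each site:
  (-3 − -2)² + (0 − 3)² = 10
  (1 − -2)² + (-3 − 3)² = 45
  (5 − -2)² + (-4 − 3)² = 98
Minimum is attained by (-3, 0), so q lies in its Voronoi cell.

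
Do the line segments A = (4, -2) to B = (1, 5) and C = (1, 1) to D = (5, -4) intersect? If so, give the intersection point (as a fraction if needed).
No (intersection of containing lines falls outside at least one segment)

Parametrize and solve: t = -3/13, s = 12/13. At least one of these is outside [0, 1], so the segments do not intersect.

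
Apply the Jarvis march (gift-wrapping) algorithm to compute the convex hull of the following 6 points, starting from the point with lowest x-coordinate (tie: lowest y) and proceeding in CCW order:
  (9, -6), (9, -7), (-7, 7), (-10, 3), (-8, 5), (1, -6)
Hull (CCW) = [(-10, 3), (1, -6), (9, -7), (9, -6), (-7, 7)]

Jarvis march: at each step, from the current hull vertex p, select the next vertex q as the point such that every other point lies strictly to the left of (or on) the directed line p → q. (Equivalently: for every other point r, the cross product (q − p) × (r − p) ≥ 0.)
Starting point (lowest x, tie lowest y): (-10, 3). Wrap until returning to start. Resulting hull: (-10, 3), (1, -6), (9, -7), (9, -6), (-7, 7).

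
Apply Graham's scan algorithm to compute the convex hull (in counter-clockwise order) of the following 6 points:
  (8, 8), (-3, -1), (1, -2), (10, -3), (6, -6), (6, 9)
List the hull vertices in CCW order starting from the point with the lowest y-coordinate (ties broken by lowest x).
Hull (CCW) = [(6, -6), (10, -3), (8, 8), (6, 9), (-3, -1)]

Graham scan procedure:
  1. Find the pivot p₀ = point with lowest y (tie → lowest x): (6, -6).
  2. Sort the remaining points by polar angle around p₀.
  3. Walk through sorted points, maintaining a stack; pop the top while the last three entries make a non-left turn (cross product ≤ 0).
  4. Final stack is the convex hull in CCW order: (6, -6), (10, -3), (8, 8), (6, 9), (-3, -1).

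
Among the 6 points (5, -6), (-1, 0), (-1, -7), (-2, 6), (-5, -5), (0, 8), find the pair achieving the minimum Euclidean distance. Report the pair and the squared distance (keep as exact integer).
Pair = ((-2, 6), (0, 8)); squared distance = 8

Compute all C(6, 2) = 15 pairwise squared distances (x_i − x_j)² + (y_i − y_j)². The minimum is 8, attained by the pair ((-2, 6), (0, 8)).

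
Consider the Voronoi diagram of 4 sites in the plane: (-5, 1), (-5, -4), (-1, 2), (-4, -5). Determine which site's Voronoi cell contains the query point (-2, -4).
Nearest site = (-4, -5)

The Voronoi cell of site s contains exactly those query points closer to s than to any other site. Compute squared distances from q = (-2, -4) to each site:
  (-4 − -2)² + (-5 − -4)² = 5
  (-5 − -2)² + (-4 − -4)² = 9
  (-5 − -2)² + (1 − -4)² = 34
  (-1 − -2)² + (2 − -4)² = 37
Minimum is attained by (-4, -5), so q lies in its Voronoi cell.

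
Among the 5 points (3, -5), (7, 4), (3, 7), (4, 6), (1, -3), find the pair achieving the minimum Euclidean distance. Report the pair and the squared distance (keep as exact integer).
Pair = ((3, 7), (4, 6)); squared distance = 2

Compute all C(5, 2) = 10 pairwise squared distances (x_i − x_j)² + (y_i − y_j)². The minimum is 2, attained by the pair ((3, 7), (4, 6)).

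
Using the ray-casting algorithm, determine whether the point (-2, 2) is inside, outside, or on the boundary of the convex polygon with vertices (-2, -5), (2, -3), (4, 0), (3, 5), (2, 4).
The point (-2, 2) lies strictly outside the polygon

Cast a horizontal ray to the right from the query point and count how many polygon edges it crosses (each edge strictly once or zero times, handled with the usual half-open convention). 
Parity of crossings → even ⇒ outside.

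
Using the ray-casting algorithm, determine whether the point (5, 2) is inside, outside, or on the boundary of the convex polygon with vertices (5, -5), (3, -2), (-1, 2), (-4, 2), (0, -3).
The point (5, 2) lies strictly outside the polygon

Cast a horizontal ray to the right from the query point and count how many polygon edges it crosses (each edge strictly once or zero times, handled with the usual half-open convention). 
Parity of crossings → even ⇒ outside.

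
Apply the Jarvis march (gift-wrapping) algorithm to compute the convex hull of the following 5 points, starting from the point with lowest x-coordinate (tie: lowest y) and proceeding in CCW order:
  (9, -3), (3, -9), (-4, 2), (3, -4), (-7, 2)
Hull (CCW) = [(-7, 2), (3, -9), (9, -3), (-4, 2)]

Jarvis march: at each step, from the current hull vertex p, select the next vertex q as the point such that every other point lies strictly to the left of (or on) the directed line p → q. (Equivalently: for every other point r, the cross product (q − p) × (r − p) ≥ 0.)
Starting point (lowest x, tie lowest y): (-7, 2). Wrap until returning to start. Resulting hull: (-7, 2), (3, -9), (9, -3), (-4, 2).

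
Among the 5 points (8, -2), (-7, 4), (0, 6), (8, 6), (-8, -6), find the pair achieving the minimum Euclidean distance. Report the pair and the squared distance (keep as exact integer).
Pair = ((-7, 4), (0, 6)); squared distance = 53

Compute all C(5, 2) = 10 pairwise squared distances (x_i − x_j)² + (y_i − y_j)². The minimum is 53, attained by the pair ((-7, 4), (0, 6)).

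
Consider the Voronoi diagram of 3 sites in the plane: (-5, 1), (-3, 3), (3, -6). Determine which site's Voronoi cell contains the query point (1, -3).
Nearest site = (3, -6)

The Voronoi cell of site s contains exactly those query points closer to s than to any other site. Compute squared distances from q = (1, -3) to each site:
  (3 − 1)² + (-6 − -3)² = 13
  (-5 − 1)² + (1 − -3)² = 52
  (-3 − 1)² + (3 − -3)² = 52
Minimum is attained by (3, -6), so q lies in its Voronoi cell.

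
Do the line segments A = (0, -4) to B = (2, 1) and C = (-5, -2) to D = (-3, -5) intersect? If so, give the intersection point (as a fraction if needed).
No (intersection of containing lines falls outside at least one segment)

Parametrize and solve: t = -11/16, s = 29/16. At least one of these is outside [0, 1], so the segments do not intersect.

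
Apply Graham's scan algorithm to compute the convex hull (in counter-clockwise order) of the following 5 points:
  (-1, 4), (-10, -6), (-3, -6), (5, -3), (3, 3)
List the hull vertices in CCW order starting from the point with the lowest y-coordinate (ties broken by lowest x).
Hull (CCW) = [(-10, -6), (-3, -6), (5, -3), (3, 3), (-1, 4)]

Graham scan procedure:
  1. Find the pivot p₀ = point with lowest y (tie → lowest x): (-10, -6).
  2. Sort the remaining points by polar angle around p₀.
  3. Walk through sorted points, maintaining a stack; pop the top while the last three entries make a non-left turn (cross product ≤ 0).
  4. Final stack is the convex hull in CCW order: (-10, -6), (-3, -6), (5, -3), (3, 3), (-1, 4).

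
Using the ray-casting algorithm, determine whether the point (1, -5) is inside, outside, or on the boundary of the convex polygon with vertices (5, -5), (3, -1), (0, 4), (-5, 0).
The point (1, -5) lies strictly outside the polygon

Cast a horizontal ray to the right from the query point and count how many polygon edges it crosses (each edge strictly once or zero times, handled with the usual half-open convention). 
Parity of crossings → even ⇒ outside.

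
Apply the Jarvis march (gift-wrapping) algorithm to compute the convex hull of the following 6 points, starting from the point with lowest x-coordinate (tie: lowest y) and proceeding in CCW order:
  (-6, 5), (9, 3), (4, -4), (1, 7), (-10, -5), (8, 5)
Hull (CCW) = [(-10, -5), (4, -4), (9, 3), (8, 5), (1, 7), (-6, 5)]

Jarvis march: at each step, from the current hull vertex p, select the next vertex q as the point such that every other point lies strictly to the left of (or on) the directed line p → q. (Equivalently: for every other point r, the cross product (q − p) × (r − p) ≥ 0.)
Starting point (lowest x, tie lowest y): (-10, -5). Wrap until returning to start. Resulting hull: (-10, -5), (4, -4), (9, 3), (8, 5), (1, 7), (-6, 5).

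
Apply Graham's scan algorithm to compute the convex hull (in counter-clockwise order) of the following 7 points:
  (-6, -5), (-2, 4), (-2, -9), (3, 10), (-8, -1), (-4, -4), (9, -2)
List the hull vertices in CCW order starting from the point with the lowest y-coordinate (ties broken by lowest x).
Hull (CCW) = [(-2, -9), (9, -2), (3, 10), (-8, -1), (-6, -5)]

Graham scan procedure:
  1. Find the pivot p₀ = point with lowest y (tie → lowest x): (-2, -9).
  2. Sort the remaining points by polar angle around p₀.
  3. Walk through sorted points, maintaining a stack; pop the top while the last three entries make a non-left turn (cross product ≤ 0).
  4. Final stack is the convex hull in CCW order: (-2, -9), (9, -2), (3, 10), (-8, -1), (-6, -5).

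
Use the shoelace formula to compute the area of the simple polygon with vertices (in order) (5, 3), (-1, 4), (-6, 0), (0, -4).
Area = 91/2

Shoelace formula: Area = (1/2) |Σ_i (x_i · y_{i+1} − x_{i+1} · y_i)| (indices mod n). Compute each cross term:
  (5)(4) − (-1)(3) = 23
  (-1)(0) − (-6)(4) = 24
  (-6)(-4) − (0)(0) = 24
  (0)(3) − (5)(-4) = 20
Sum = 91, so (signed) Area = 91/2 = 91/2, |Area| = 91/2.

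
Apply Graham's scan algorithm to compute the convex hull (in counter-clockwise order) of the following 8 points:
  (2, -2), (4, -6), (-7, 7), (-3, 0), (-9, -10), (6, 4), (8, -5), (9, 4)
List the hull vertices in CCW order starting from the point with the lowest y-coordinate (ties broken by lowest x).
Hull (CCW) = [(-9, -10), (8, -5), (9, 4), (-7, 7)]

Graham scan procedure:
  1. Find the pivot p₀ = point with lowest y (tie → lowest x): (-9, -10).
  2. Sort the remaining points by polar angle around p₀.
  3. Walk through sorted points, maintaining a stack; pop the top while the last three entries make a non-left turn (cross product ≤ 0).
  4. Final stack is the convex hull in CCW order: (-9, -10), (8, -5), (9, 4), (-7, 7).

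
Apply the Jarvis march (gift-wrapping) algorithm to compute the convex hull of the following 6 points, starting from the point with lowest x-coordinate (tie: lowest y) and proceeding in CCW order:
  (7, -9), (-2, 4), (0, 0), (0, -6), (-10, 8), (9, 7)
Hull (CCW) = [(-10, 8), (0, -6), (7, -9), (9, 7)]

Jarvis march: at each step, from the current hull vertex p, select the next vertex q as the point such that every other point lies strictly to the left of (or on) the directed line p → q. (Equivalently: for every other point r, the cross product (q − p) × (r − p) ≥ 0.)
Starting point (lowest x, tie lowest y): (-10, 8). Wrap until returning to start. Resulting hull: (-10, 8), (0, -6), (7, -9), (9, 7).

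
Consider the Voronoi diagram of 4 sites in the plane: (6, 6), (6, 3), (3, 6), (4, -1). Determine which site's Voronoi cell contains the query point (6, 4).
Nearest site = (6, 3)

The Voronoi cell of site s contains exactly those query points closer to s than to any other site. Compute squared distances from q = (6, 4) to each site:
  (6 − 6)² + (3 − 4)² = 1
  (6 − 6)² + (6 − 4)² = 4
  (3 − 6)² + (6 − 4)² = 13
  (4 − 6)² + (-1 − 4)² = 29
Minimum is attained by (6, 3), so q lies in its Voronoi cell.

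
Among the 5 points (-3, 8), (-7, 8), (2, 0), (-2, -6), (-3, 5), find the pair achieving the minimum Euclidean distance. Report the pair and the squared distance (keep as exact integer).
Pair = ((-3, 8), (-3, 5)); squared distance = 9

Compute all C(5, 2) = 10 pairwise squared distances (x_i − x_j)² + (y_i − y_j)². The minimum is 9, attained by the pair ((-3, 8), (-3, 5)).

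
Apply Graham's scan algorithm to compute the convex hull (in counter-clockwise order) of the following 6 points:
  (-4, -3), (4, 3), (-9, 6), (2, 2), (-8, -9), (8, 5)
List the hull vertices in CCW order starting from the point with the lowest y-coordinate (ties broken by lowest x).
Hull (CCW) = [(-8, -9), (8, 5), (-9, 6)]

Graham scan procedure:
  1. Find the pivot p₀ = point with lowest y (tie → lowest x): (-8, -9).
  2. Sort the remaining points by polar angle around p₀.
  3. Walk through sorted points, maintaining a stack; pop the top while the last three entries make a non-left turn (cross product ≤ 0).
  4. Final stack is the convex hull in CCW order: (-8, -9), (8, 5), (-9, 6).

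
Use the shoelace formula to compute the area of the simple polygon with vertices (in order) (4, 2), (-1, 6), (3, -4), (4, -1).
Area = 37/2

Shoelace formula: Area = (1/2) |Σ_i (x_i · y_{i+1} − x_{i+1} · y_i)| (indices mod n). Compute each cross term:
  (4)(6) − (-1)(2) = 26
  (-1)(-4) − (3)(6) = -14
  (3)(-1) − (4)(-4) = 13
  (4)(2) − (4)(-1) = 12
Sum = 37, so (signed) Area = 37/2 = 37/2, |Area| = 37/2.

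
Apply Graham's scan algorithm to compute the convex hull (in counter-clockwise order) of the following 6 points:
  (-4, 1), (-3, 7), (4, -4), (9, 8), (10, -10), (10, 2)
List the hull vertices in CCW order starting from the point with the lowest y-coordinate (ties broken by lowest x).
Hull (CCW) = [(10, -10), (10, 2), (9, 8), (-3, 7), (-4, 1)]

Graham scan procedure:
  1. Find the pivot p₀ = point with lowest y (tie → lowest x): (10, -10).
  2. Sort the remaining points by polar angle around p₀.
  3. Walk through sorted points, maintaining a stack; pop the top while the last three entries make a non-left turn (cross product ≤ 0).
  4. Final stack is the convex hull in CCW order: (10, -10), (10, 2), (9, 8), (-3, 7), (-4, 1).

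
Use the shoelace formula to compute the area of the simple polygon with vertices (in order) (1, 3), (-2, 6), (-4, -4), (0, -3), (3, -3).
Area = 77/2

Shoelace formula: Area = (1/2) |Σ_i (x_i · y_{i+1} − x_{i+1} · y_i)| (indices mod n). Compute each cross term:
  (1)(6) − (-2)(3) = 12
  (-2)(-4) − (-4)(6) = 32
  (-4)(-3) − (0)(-4) = 12
  (0)(-3) − (3)(-3) = 9
  (3)(3) − (1)(-3) = 12
Sum = 77, so (signed) Area = 77/2 = 77/2, |Area| = 77/2.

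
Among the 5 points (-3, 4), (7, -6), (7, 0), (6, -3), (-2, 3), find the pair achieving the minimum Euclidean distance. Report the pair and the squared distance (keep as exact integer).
Pair = ((-3, 4), (-2, 3)); squared distance = 2

Compute all C(5, 2) = 10 pairwise squared distances (x_i − x_j)² + (y_i − y_j)². The minimum is 2, attained by the pair ((-3, 4), (-2, 3)).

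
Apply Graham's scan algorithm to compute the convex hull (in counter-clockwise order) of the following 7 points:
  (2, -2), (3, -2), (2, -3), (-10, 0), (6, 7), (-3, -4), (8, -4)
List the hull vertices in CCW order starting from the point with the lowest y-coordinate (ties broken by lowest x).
Hull (CCW) = [(-3, -4), (8, -4), (6, 7), (-10, 0)]

Graham scan procedure:
  1. Find the pivot p₀ = point with lowest y (tie → lowest x): (-3, -4).
  2. Sort the remaining points by polar angle around p₀.
  3. Walk through sorted points, maintaining a stack; pop the top while the last three entries make a non-left turn (cross product ≤ 0).
  4. Final stack is the convex hull in CCW order: (-3, -4), (8, -4), (6, 7), (-10, 0).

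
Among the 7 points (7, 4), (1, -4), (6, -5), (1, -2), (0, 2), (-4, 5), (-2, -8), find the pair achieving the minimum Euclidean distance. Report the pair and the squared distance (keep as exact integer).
Pair = ((1, -4), (1, -2)); squared distance = 4

Compute all C(7, 2) = 21 pairwise squared distances (x_i − x_j)² + (y_i − y_j)². The minimum is 4, attained by the pair ((1, -4), (1, -2)).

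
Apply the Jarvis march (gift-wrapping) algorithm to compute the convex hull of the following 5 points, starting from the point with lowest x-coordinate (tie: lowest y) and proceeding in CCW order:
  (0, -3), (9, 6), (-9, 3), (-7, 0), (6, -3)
Hull (CCW) = [(-9, 3), (-7, 0), (0, -3), (6, -3), (9, 6)]

Jarvis march: at each step, from the current hull vertex p, select the next vertex q as the point such that every other point lies strictly to the left of (or on) the directed line p → q. (Equivalently: for every other point r, the cross product (q − p) × (r − p) ≥ 0.)
Starting point (lowest x, tie lowest y): (-9, 3). Wrap until returning to start. Resulting hull: (-9, 3), (-7, 0), (0, -3), (6, -3), (9, 6).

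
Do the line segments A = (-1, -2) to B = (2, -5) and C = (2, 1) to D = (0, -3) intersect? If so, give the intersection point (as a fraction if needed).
Yes; intersection at (0, -3) (t = 1/3 on AB, s = 1 on CD)

Parametrize AB as A + t(B − A) = (-1 + 3 t, -2 + -3 t) and CD as C + s(D − C) = (2 + -2 s, 1 + -4 s). Solve the linear system for (t, s). Determinant = 18 ≠ 0, so a unique intersection of the containing lines exists. Solution: t = 1/3, s = 1 — both in [0, 1], so the segments cross. Intersection point: (0, -3).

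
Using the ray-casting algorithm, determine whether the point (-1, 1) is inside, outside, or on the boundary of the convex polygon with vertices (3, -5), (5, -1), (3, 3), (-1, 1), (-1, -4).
The point (-1, 1) lies on the polygon boundary

Boundary check: the query satisfies the collinearity and bounding-box conditions for some polygon edge, so it lies exactly on the boundary.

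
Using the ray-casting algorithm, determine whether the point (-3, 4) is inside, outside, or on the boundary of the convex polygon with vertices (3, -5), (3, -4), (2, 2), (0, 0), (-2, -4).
The point (-3, 4) lies strictly outside the polygon

Cast a horizontal ray to the right from the query point and count how many polygon edges it crosses (each edge strictly once or zero times, handled with the usual half-open convention). 
Parity of crossings → even ⇒ outside.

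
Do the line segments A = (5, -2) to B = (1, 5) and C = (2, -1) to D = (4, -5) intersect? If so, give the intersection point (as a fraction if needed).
No (intersection of containing lines falls outside at least one segment)

Parametrize and solve: t = 5, s = -17/2. At least one of these is outside [0, 1], so the segments do not intersect.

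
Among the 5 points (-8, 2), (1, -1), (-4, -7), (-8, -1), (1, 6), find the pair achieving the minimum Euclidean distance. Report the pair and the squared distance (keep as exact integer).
Pair = ((-8, 2), (-8, -1)); squared distance = 9

Compute all C(5, 2) = 10 pairwise squared distances (x_i − x_j)² + (y_i − y_j)². The minimum is 9, attained by the pair ((-8, 2), (-8, -1)).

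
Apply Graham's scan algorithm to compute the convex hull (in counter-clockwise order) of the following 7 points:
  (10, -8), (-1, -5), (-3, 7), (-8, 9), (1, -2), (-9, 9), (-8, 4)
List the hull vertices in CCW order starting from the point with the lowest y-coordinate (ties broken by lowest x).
Hull (CCW) = [(10, -8), (-3, 7), (-8, 9), (-9, 9), (-8, 4), (-1, -5)]

Graham scan procedure:
  1. Find the pivot p₀ = point with lowest y (tie → lowest x): (10, -8).
  2. Sort the remaining points by polar angle around p₀.
  3. Walk through sorted points, maintaining a stack; pop the top while the last three entries make a non-left turn (cross product ≤ 0).
  4. Final stack is the convex hull in CCW order: (10, -8), (-3, 7), (-8, 9), (-9, 9), (-8, 4), (-1, -5).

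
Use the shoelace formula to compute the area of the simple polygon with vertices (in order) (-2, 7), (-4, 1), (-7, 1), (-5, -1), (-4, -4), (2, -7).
Area = 93/2

Shoelace formula: Area = (1/2) |Σ_i (x_i · y_{i+1} − x_{i+1} · y_i)| (indices mod n). Compute each cross term:
  (-2)(1) − (-4)(7) = 26
  (-4)(1) − (-7)(1) = 3
  (-7)(-1) − (-5)(1) = 12
  (-5)(-4) − (-4)(-1) = 16
  (-4)(-7) − (2)(-4) = 36
  (2)(7) − (-2)(-7) = 0
Sum = 93, so (signed) Area = 93/2 = 93/2, |Area| = 93/2.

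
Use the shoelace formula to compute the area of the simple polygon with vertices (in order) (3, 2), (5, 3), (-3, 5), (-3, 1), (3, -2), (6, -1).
Area = 36

Shoelace formula: Area = (1/2) |Σ_i (x_i · y_{i+1} − x_{i+1} · y_i)| (indices mod n). Compute each cross term:
  (3)(3) − (5)(2) = -1
  (5)(5) − (-3)(3) = 34
  (-3)(1) − (-3)(5) = 12
  (-3)(-2) − (3)(1) = 3
  (3)(-1) − (6)(-2) = 9
  (6)(2) − (3)(-1) = 15
Sum = 72, so (signed) Area = 72/2 = 36, |Area| = 36.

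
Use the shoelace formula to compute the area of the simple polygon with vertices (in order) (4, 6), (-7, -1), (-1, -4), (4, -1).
Area = 55

Shoelace formula: Area = (1/2) |Σ_i (x_i · y_{i+1} − x_{i+1} · y_i)| (indices mod n). Compute each cross term:
  (4)(-1) − (-7)(6) = 38
  (-7)(-4) − (-1)(-1) = 27
  (-1)(-1) − (4)(-4) = 17
  (4)(6) − (4)(-1) = 28
Sum = 110, so (signed) Area = 110/2 = 55, |Area| = 55.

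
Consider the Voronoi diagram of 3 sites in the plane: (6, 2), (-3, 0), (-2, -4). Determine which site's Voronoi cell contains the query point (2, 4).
Nearest site = (6, 2)

The Voronoi cell of site s contains exactly those query points closer to s than to any other site. Compute squared distances from q = (2, 4) to each site:
  (6 − 2)² + (2 − 4)² = 20
  (-3 − 2)² + (0 − 4)² = 41
  (-2 − 2)² + (-4 − 4)² = 80
Minimum is attained by (6, 2), so q lies in its Voronoi cell.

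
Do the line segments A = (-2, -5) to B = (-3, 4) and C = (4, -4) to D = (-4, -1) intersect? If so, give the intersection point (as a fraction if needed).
Yes; intersection at (-164/69, -37/23) (t = 26/69 on AB, s = 55/69 on CD)

Parametrize AB as A + t(B − A) = (-2 + -1 t, -5 + 9 t) and CD as C + s(D − C) = (4 + -8 s, -4 + 3 s). Solve the linear system for (t, s). Determinant = -69 ≠ 0, so a unique intersection of the containing lines exists. Solution: t = 26/69, s = 55/69 — both in [0, 1], so the segments cross. Intersection point: (-164/69, -37/23).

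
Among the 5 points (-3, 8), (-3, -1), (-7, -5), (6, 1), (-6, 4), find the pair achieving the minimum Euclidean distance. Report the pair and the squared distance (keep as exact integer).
Pair = ((-3, 8), (-6, 4)); squared distance = 25

Compute all C(5, 2) = 10 pairwise squared distances (x_i − x_j)² + (y_i − y_j)². The minimum is 25, attained by the pair ((-3, 8), (-6, 4)).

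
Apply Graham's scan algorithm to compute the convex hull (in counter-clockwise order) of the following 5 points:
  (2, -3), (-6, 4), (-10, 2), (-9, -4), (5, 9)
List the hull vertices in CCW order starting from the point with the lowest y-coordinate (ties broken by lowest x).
Hull (CCW) = [(-9, -4), (2, -3), (5, 9), (-6, 4), (-10, 2)]

Graham scan procedure:
  1. Find the pivot p₀ = point with lowest y (tie → lowest x): (-9, -4).
  2. Sort the remaining points by polar angle around p₀.
  3. Walk through sorted points, maintaining a stack; pop the top while the last three entries make a non-left turn (cross product ≤ 0).
  4. Final stack is the convex hull in CCW order: (-9, -4), (2, -3), (5, 9), (-6, 4), (-10, 2).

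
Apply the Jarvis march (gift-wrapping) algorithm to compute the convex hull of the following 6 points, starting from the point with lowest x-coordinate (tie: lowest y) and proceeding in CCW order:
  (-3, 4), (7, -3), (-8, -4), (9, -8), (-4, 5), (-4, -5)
Hull (CCW) = [(-8, -4), (-4, -5), (9, -8), (7, -3), (-4, 5)]

Jarvis march: at each step, from the current hull vertex p, select the next vertex q as the point such that every other point lies strictly to the left of (or on) the directed line p → q. (Equivalently: for every other point r, the cross product (q − p) × (r − p) ≥ 0.)
Starting point (lowest x, tie lowest y): (-8, -4). Wrap until returning to start. Resulting hull: (-8, -4), (-4, -5), (9, -8), (7, -3), (-4, 5).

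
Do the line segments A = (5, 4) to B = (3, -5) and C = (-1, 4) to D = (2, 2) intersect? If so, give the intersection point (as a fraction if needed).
No (intersection of containing lines falls outside at least one segment)

Parametrize and solve: t = 12/31, s = 54/31. At least one of these is outside [0, 1], so the segments do not intersect.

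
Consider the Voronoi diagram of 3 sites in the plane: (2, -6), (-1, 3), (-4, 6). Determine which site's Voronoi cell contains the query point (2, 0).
Nearest site = (-1, 3)

The Voronoi cell of site s contains exactly those query points closer to s than to any other site. Compute squared distances from q = (2, 0) to each site:
  (-1 − 2)² + (3 − 0)² = 18
  (2 − 2)² + (-6 − 0)² = 36
  (-4 − 2)² + (6 − 0)² = 72
Minimum is attained by (-1, 3), so q lies in its Voronoi cell.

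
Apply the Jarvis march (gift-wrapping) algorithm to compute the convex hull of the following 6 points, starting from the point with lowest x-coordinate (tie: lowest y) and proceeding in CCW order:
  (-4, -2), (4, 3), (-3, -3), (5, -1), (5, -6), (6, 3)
Hull (CCW) = [(-4, -2), (-3, -3), (5, -6), (6, 3), (4, 3)]

Jarvis march: at each step, from the current hull vertex p, select the next vertex q as the point such that every other point lies strictly to the left of (or on) the directed line p → q. (Equivalently: for every other point r, the cross product (q − p) × (r − p) ≥ 0.)
Starting point (lowest x, tie lowest y): (-4, -2). Wrap until returning to start. Resulting hull: (-4, -2), (-3, -3), (5, -6), (6, 3), (4, 3).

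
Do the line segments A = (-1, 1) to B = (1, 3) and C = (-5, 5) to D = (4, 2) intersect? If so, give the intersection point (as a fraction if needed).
Yes; intersection at (1, 3) (t = 1 on AB, s = 2/3 on CD)

Parametrize AB as A + t(B − A) = (-1 + 2 t, 1 + 2 t) and CD as C + s(D − C) = (-5 + 9 s, 5 + -3 s). Solve the linear system for (t, s). Determinant = 24 ≠ 0, so a unique intersection of the containing lines exists. Solution: t = 1, s = 2/3 — both in [0, 1], so the segments cross. Intersection point: (1, 3).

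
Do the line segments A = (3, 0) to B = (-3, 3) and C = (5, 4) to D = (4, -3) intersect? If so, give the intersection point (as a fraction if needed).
No (intersection of containing lines falls outside at least one segment)

Parametrize and solve: t = -2/9, s = 2/3. At least one of these is outside [0, 1], so the segments do not intersect.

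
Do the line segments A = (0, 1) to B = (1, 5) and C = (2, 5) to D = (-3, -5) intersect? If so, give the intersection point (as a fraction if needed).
Yes; intersection at (0, 1) (t = 0 on AB, s = 2/5 on CD)

Parametrize AB as A + t(B − A) = (0 + 1 t, 1 + 4 t) and CD as C + s(D − C) = (2 + -5 s, 5 + -10 s). Solve the linear system for (t, s). Determinant = -10 ≠ 0, so a unique intersection of the containing lines exists. Solution: t = 0, s = 2/5 — both in [0, 1], so the segments cross. Intersection point: (0, 1).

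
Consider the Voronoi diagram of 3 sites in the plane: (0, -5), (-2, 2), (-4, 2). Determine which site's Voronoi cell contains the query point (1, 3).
Nearest site = (-2, 2)

The Voronoi cell of site s contains exactly those query points closer to s than to any other site. Compute squared distances from q = (1, 3) to each site:
  (-2 − 1)² + (2 − 3)² = 10
  (-4 − 1)² + (2 − 3)² = 26
  (0 − 1)² + (-5 − 3)² = 65
Minimum is attained by (-2, 2), so q lies in its Voronoi cell.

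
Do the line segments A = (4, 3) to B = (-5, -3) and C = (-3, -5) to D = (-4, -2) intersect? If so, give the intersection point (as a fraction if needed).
Yes; intersection at (-43/11, -25/11) (t = 29/33 on AB, s = 10/11 on CD)

Parametrize AB as A + t(B − A) = (4 + -9 t, 3 + -6 t) and CD as C + s(D − C) = (-3 + -1 s, -5 + 3 s). Solve the linear system for (t, s). Determinant = 33 ≠ 0, so a unique intersection of the containing lines exists. Solution: t = 29/33, s = 10/11 — both in [0, 1], so the segments cross. Intersection point: (-43/11, -25/11).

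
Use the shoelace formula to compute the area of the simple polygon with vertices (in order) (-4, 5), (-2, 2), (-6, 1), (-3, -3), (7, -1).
Area = 44

Shoelace formula: Area = (1/2) |Σ_i (x_i · y_{i+1} − x_{i+1} · y_i)| (indices mod n). Compute each cross term:
  (-4)(2) − (-2)(5) = 2
  (-2)(1) − (-6)(2) = 10
  (-6)(-3) − (-3)(1) = 21
  (-3)(-1) − (7)(-3) = 24
  (7)(5) − (-4)(-1) = 31
Sum = 88, so (signed) Area = 88/2 = 44, |Area| = 44.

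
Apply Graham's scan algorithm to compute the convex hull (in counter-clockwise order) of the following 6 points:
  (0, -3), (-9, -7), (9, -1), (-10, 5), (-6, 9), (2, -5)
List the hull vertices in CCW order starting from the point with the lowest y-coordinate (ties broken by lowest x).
Hull (CCW) = [(-9, -7), (2, -5), (9, -1), (-6, 9), (-10, 5)]

Graham scan procedure:
  1. Find the pivot p₀ = point with lowest y (tie → lowest x): (-9, -7).
  2. Sort the remaining points by polar angle around p₀.
  3. Walk through sorted points, maintaining a stack; pop the top while the last three entries make a non-left turn (cross product ≤ 0).
  4. Final stack is the convex hull in CCW order: (-9, -7), (2, -5), (9, -1), (-6, 9), (-10, 5).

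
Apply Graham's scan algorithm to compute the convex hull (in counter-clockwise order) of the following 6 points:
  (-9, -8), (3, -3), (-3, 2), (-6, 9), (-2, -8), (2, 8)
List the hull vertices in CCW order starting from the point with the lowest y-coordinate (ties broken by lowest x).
Hull (CCW) = [(-9, -8), (-2, -8), (3, -3), (2, 8), (-6, 9)]

Graham scan procedure:
  1. Find the pivot p₀ = point with lowest y (tie → lowest x): (-9, -8).
  2. Sort the remaining points by polar angle around p₀.
  3. Walk through sorted points, maintaining a stack; pop the top while the last three entries make a non-left turn (cross product ≤ 0).
  4. Final stack is the convex hull in CCW order: (-9, -8), (-2, -8), (3, -3), (2, 8), (-6, 9).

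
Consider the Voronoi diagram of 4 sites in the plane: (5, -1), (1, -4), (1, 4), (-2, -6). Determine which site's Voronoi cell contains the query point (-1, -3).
Nearest site = (1, -4)

The Voronoi cell of site s contains exactly those query points closer to s than to any other site. Compute squared distances from q = (-1, -3) to each site:
  (1 − -1)² + (-4 − -3)² = 5
  (-2 − -1)² + (-6 − -3)² = 10
  (5 − -1)² + (-1 − -3)² = 40
  (1 − -1)² + (4 − -3)² = 53
Minimum is attained by (1, -4), so q lies in its Voronoi cell.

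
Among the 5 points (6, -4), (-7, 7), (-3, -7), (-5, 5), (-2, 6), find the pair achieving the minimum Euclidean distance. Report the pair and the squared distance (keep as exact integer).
Pair = ((-7, 7), (-5, 5)); squared distance = 8

Compute all C(5, 2) = 10 pairwise squared distances (x_i − x_j)² + (y_i − y_j)². The minimum is 8, attained by the pair ((-7, 7), (-5, 5)).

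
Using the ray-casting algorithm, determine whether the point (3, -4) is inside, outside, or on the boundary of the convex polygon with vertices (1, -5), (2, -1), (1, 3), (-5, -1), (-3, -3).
The point (3, -4) lies strictly outside the polygon

Cast a horizontal ray to the right from the query point and count how many polygon edges it crosses (each edge strictly once or zero times, handled with the usual half-open convention). 
Parity of crossings → even ⇒ outside.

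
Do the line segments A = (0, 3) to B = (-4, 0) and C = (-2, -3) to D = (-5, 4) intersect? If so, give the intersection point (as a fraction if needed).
Yes; intersection at (-128/37, 15/37) (t = 32/37 on AB, s = 18/37 on CD)

Parametrize AB as A + t(B − A) = (0 + -4 t, 3 + -3 t) and CD as C + s(D − C) = (-2 + -3 s, -3 + 7 s). Solve the linear system for (t, s). Determinant = 37 ≠ 0, so a unique intersection of the containing lines exists. Solution: t = 32/37, s = 18/37 — both in [0, 1], so the segments cross. Intersection point: (-128/37, 15/37).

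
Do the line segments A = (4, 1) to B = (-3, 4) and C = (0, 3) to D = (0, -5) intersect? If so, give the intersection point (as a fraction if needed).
Yes; intersection at (0, 19/7) (t = 4/7 on AB, s = 1/28 on CD)

Parametrize AB as A + t(B − A) = (4 + -7 t, 1 + 3 t) and CD as C + s(D − C) = (0 + 0 s, 3 + -8 s). Solve the linear system for (t, s). Determinant = -56 ≠ 0, so a unique intersection of the containing lines exists. Solution: t = 4/7, s = 1/28 — both in [0, 1], so the segments cross. Intersection point: (0, 19/7).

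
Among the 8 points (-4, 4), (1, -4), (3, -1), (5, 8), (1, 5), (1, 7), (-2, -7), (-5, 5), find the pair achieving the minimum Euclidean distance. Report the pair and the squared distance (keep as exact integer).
Pair = ((-4, 4), (-5, 5)); squared distance = 2

Compute all C(8, 2) = 28 pairwise squared distances (x_i − x_j)² + (y_i − y_j)². The minimum is 2, attained by the pair ((-4, 4), (-5, 5)).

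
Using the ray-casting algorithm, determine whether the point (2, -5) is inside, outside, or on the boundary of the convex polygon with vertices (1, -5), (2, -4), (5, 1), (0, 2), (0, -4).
The point (2, -5) lies strictly outside the polygon

Cast a horizontal ray to the right from the query point and count how many polygon edges it crosses (each edge strictly once or zero times, handled with the usual half-open convention). 
Parity of crossings → even ⇒ outside.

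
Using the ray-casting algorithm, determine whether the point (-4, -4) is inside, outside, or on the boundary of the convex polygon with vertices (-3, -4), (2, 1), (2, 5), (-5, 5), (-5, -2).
The point (-4, -4) lies strictly outside the polygon

Cast a horizontal ray to the right from the query point and count how many polygon edges it crosses (each edge strictly once or zero times, handled with the usual half-open convention). 
Parity of crossings → even ⇒ outside.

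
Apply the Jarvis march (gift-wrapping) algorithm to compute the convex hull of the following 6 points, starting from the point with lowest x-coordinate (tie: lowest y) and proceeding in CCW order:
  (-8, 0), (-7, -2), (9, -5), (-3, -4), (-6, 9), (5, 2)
Hull (CCW) = [(-8, 0), (-7, -2), (-3, -4), (9, -5), (5, 2), (-6, 9)]

Jarvis march: at each step, from the current hull vertex p, select the next vertex q as the point such that every other point lies strictly to the left of (or on) the directed line p → q. (Equivalently: for every other point r, the cross product (q − p) × (r − p) ≥ 0.)
Starting point (lowest x, tie lowest y): (-8, 0). Wrap until returning to start. Resulting hull: (-8, 0), (-7, -2), (-3, -4), (9, -5), (5, 2), (-6, 9).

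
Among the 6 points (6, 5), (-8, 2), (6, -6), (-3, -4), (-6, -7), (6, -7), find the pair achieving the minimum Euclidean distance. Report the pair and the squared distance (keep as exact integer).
Pair = ((6, -6), (6, -7)); squared distance = 1

Compute all C(6, 2) = 15 pairwise squared distances (x_i − x_j)² + (y_i − y_j)². The minimum is 1, attained by the pair ((6, -6), (6, -7)).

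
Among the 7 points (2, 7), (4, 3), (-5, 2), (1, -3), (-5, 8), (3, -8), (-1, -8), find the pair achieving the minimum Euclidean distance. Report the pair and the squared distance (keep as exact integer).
Pair = ((3, -8), (-1, -8)); squared distance = 16

Compute all C(7, 2) = 21 pairwise squared distances (x_i − x_j)² + (y_i − y_j)². The minimum is 16, attained by the pair ((3, -8), (-1, -8)).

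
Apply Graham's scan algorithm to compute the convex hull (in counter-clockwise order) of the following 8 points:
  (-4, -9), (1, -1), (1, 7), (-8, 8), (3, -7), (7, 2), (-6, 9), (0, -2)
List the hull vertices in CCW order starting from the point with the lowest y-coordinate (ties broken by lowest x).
Hull (CCW) = [(-4, -9), (3, -7), (7, 2), (1, 7), (-6, 9), (-8, 8)]

Graham scan procedure:
  1. Find the pivot p₀ = point with lowest y (tie → lowest x): (-4, -9).
  2. Sort the remaining points by polar angle around p₀.
  3. Walk through sorted points, maintaining a stack; pop the top while the last three entries make a non-left turn (cross product ≤ 0).
  4. Final stack is the convex hull in CCW order: (-4, -9), (3, -7), (7, 2), (1, 7), (-6, 9), (-8, 8).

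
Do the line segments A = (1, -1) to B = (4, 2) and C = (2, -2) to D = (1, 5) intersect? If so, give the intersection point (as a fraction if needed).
Yes; intersection at (7/4, -1/4) (t = 1/4 on AB, s = 1/4 on CD)

Parametrize AB as A + t(B − A) = (1 + 3 t, -1 + 3 t) and CD as C + s(D − C) = (2 + -1 s, -2 + 7 s). Solve the linear system for (t, s). Determinant = -24 ≠ 0, so a unique intersection of the containing lines exists. Solution: t = 1/4, s = 1/4 — both in [0, 1], so the segments cross. Intersection point: (7/4, -1/4).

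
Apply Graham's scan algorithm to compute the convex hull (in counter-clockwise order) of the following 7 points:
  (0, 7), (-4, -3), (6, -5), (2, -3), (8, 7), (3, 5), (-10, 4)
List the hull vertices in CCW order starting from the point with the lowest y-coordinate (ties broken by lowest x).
Hull (CCW) = [(6, -5), (8, 7), (0, 7), (-10, 4), (-4, -3)]

Graham scan procedure:
  1. Find the pivot p₀ = point with lowest y (tie → lowest x): (6, -5).
  2. Sort the remaining points by polar angle around p₀.
  3. Walk through sorted points, maintaining a stack; pop the top while the last three entries make a non-left turn (cross product ≤ 0).
  4. Final stack is the convex hull in CCW order: (6, -5), (8, 7), (0, 7), (-10, 4), (-4, -3).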